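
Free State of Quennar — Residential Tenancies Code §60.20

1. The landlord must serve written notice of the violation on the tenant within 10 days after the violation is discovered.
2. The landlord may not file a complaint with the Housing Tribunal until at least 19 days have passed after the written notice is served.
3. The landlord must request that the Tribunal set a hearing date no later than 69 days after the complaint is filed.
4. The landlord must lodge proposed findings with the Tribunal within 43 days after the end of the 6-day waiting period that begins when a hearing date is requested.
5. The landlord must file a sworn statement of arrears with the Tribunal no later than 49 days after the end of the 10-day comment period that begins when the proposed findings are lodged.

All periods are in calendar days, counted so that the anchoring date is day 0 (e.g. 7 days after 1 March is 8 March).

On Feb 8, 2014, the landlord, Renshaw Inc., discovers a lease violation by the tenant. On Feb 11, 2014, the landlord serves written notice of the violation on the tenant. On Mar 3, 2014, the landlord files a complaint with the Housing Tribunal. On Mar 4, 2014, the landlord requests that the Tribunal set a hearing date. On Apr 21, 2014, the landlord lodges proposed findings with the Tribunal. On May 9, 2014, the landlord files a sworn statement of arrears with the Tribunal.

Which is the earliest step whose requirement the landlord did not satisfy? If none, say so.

Step 1: 10 days after Feb 8, 2014 (when the violation is discovered) is Feb 18, 2014; done Feb 11, 2014 — timely.
Step 2: the earliest permitted date is 19 days after Feb 11, 2014 (when the written notice is served), i.e. Mar 2, 2014; done Mar 3, 2014 — permitted.
Step 3: 69 days after Mar 3, 2014 (when the complaint is filed) is May 11, 2014; completed Mar 4, 2014, before the deadline.
Step 4: 43 days after Mar 10, 2014 (end of the 6-day waiting period, which began when a hearing date is requested on Mar 4, 2014) is Apr 22, 2014; done Apr 21, 2014 — timely.
Step 5: 49 days after May 1, 2014 (end of the 10-day comment period, which began when the proposed findings are lodged on Apr 21, 2014) is Jun 19, 2014; May 9, 2014 is within that limit.

None — every step was satisfied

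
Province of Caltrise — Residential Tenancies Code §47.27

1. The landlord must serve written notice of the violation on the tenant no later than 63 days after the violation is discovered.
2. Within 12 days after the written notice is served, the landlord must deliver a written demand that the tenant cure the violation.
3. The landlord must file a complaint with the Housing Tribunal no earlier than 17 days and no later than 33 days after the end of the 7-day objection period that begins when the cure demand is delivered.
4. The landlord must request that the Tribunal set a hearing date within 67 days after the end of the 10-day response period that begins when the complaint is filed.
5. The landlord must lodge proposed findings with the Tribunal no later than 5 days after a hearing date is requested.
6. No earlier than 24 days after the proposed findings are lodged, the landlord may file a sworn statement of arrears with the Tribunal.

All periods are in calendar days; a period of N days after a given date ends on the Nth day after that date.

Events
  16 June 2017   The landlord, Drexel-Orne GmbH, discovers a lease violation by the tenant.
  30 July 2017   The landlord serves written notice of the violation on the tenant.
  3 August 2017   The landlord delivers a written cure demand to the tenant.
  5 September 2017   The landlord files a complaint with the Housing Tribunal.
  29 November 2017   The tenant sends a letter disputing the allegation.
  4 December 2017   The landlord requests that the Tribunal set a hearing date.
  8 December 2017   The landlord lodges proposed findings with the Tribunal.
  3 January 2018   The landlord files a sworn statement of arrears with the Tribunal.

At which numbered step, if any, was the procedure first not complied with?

Step 1 — counting 63 days from 16 June 2017 (when the violation is discovered) gives a deadline of 18 August 2017; done 30 July 2017 — timely.
Step 2 — counting 12 days from 30 July 2017 (when the written notice is served) gives a deadline of 11 August 2017; done 3 August 2017 — timely.
Step 3 — 17 and 33 days from 10 August 2017 (end of the 7-day objection period, which began when the cure demand is delivered on 3 August 2017) are 27 August 2017 and 12 September 2017 respectively; done 5 September 2017 — within the window.
Step 4 — counting 67 days from 15 September 2017 (end of the 10-day response period, which began when the complaint is filed on 5 September 2017) gives a deadline of 21 November 2017; not done until 4 December 2017, 13 days after the deadline.

Step 4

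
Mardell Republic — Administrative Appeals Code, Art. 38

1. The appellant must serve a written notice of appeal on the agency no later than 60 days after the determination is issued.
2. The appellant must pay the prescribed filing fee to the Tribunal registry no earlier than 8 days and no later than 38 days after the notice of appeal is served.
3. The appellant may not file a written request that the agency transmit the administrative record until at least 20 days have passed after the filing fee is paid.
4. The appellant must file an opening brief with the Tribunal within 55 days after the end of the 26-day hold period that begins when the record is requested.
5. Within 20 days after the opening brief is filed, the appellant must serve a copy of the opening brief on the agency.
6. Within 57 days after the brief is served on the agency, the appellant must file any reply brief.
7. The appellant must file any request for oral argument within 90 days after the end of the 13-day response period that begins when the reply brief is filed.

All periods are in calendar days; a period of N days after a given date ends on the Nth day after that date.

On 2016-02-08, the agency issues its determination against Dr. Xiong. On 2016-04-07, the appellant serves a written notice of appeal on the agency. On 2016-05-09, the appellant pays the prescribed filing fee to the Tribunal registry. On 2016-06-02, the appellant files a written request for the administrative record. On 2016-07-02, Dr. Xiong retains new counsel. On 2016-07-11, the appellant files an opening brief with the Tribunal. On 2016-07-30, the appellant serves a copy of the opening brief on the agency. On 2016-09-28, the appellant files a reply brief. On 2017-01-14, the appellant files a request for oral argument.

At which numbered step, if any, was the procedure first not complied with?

(1) due by 2016-02-08 + 60 days = 2016-04-08; completed 2016-04-07, before the deadline.
(2) the permitted window runs from 2016-04-07 + 8 = 2016-04-15 to 2016-04-07 + 38 = 2016-05-15; 2016-05-09 falls inside that range.
(3) permitted from 2016-05-09 + 20 days = 2016-05-29 onward; 2016-06-02 is on or after that date.
(4) due by 2016-06-28 + 55 days = 2016-08-22; 2016-07-11 is within that limit.
(5) due by 2016-07-11 + 20 days = 2016-07-31; completed 2016-07-30, before the deadline.
(6) due by 2016-07-30 + 57 days = 2016-09-25; 2016-09-28 misses that deadline by 3 days.

Step 6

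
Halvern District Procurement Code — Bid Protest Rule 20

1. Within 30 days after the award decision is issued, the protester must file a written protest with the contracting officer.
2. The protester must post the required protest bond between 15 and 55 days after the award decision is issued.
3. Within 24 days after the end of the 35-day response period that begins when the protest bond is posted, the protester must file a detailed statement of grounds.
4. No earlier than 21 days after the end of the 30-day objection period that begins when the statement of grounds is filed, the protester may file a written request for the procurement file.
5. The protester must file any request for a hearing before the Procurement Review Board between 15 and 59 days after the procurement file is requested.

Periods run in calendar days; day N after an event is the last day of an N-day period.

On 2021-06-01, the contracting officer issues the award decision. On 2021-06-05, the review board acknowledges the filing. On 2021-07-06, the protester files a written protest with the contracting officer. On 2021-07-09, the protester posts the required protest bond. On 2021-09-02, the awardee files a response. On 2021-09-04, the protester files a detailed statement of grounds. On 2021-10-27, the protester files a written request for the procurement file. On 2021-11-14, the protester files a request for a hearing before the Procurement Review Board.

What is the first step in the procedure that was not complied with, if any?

(1) due by 2021-06-01 + 30 days = 2021-07-01; 2021-07-06 misses that deadline by 5 days.

Step 1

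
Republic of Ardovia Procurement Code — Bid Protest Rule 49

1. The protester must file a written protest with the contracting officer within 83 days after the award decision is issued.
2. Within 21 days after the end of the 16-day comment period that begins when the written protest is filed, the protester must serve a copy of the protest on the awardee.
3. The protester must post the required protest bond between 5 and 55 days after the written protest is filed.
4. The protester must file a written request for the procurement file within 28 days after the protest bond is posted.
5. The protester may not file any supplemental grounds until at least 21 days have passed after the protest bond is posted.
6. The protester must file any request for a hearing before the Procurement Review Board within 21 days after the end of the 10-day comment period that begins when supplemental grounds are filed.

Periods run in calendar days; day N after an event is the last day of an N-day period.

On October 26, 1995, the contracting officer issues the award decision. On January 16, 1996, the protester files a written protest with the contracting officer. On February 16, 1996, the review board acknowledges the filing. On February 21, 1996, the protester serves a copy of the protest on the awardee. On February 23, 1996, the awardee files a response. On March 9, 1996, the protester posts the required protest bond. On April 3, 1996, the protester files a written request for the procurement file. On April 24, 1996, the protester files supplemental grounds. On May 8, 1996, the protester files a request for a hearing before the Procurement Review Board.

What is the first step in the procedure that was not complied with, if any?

None — every step was satisfied

Step 1: 83 days after October 26, 1995 (when the award decision is issued) is January 17, 1996; completed January 16, 1996, before the deadline.
Step 2: 21 days after February 1, 1996 (end of the 16-day comment period, which began when the written protest is filed on January 16, 1996) is February 22, 1996; done February 21, 1996 — timely.
Step 3: the window is 5–55 days after January 16, 1996 (when the written protest is filed), so January 21, 1996 through March 11, 1996; done March 9, 1996, which is between those dates.
Step 4: 28 days after March 9, 1996 (when the protest bond is posted) is April 6, 1996; completed April 3, 1996, before the deadline.
Step 5: the earliest permitted date is 21 days after March 9, 1996 (when the protest bond is posted), i.e. March 30, 1996; done April 24, 1996 — permitted.
Step 6: 21 days after May 4, 1996 (end of the 10-day comment period, which began when supplemental grounds are filed on April 24, 1996) is May 25, 1996; May 8, 1996 is within that limit.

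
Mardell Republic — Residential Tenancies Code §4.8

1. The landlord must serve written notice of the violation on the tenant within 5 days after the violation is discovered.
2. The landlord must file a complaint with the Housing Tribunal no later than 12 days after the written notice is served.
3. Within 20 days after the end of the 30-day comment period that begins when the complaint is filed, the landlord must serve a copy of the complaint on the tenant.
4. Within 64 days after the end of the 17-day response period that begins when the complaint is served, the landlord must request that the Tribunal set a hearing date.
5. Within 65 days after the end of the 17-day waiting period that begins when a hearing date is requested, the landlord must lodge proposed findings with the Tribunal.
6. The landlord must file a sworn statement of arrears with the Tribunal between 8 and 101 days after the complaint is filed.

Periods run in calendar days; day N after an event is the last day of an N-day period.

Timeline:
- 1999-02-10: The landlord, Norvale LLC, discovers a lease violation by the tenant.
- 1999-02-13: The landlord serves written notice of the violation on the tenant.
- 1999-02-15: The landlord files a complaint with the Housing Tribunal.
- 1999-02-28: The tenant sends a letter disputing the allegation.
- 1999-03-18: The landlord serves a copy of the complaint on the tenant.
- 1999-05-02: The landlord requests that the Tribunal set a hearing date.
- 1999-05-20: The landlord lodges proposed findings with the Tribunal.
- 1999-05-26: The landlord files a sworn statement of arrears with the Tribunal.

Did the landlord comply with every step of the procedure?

Yes

Step 1: 5 days after 1999-02-10 (when the violation is discovered) is 1999-02-15; 1999-02-13 is within that limit.
Step 2: 12 days after 1999-02-13 (when the written notice is served) is 1999-02-25; done 1999-02-15 — timely.
Step 3: 20 days after 1999-03-17 (end of the 30-day comment period, which began when the complaint is filed on 1999-02-15) is 1999-04-06; 1999-03-18 is within that limit.
Step 4: 64 days after 1999-04-04 (end of the 17-day response period, which began when the complaint is served on 1999-03-18) is 1999-06-07; done 1999-05-02 — timely.
Step 5: 65 days after 1999-05-19 (end of the 17-day waiting period, which began when a hearing date is requested on 1999-05-02) is 1999-07-23; completed 1999-05-20, before the deadline.
Step 6: the window is 8–101 days after 1999-02-15 (when the complaint is filed), so 1999-02-23 through 1999-05-27; done 1999-05-26, which is between those dates.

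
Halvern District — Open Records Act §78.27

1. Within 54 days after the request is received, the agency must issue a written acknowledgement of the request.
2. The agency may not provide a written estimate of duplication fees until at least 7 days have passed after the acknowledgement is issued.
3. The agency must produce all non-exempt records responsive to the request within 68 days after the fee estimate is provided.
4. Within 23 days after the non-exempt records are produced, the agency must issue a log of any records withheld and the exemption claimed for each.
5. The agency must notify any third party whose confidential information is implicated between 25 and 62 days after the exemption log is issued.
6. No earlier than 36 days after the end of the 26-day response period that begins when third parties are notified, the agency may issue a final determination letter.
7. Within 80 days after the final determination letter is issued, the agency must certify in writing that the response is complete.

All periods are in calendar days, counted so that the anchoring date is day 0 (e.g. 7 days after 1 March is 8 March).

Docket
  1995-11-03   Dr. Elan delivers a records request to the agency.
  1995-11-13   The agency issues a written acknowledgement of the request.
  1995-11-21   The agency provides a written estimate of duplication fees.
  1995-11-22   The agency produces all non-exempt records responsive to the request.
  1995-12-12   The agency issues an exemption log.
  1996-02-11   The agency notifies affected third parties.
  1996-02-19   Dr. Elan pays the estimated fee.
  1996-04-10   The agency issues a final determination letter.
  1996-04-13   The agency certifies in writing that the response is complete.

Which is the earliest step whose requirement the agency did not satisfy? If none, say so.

(1) due by 1995-11-03 + 54 days = 1995-12-27; completed 1995-11-13, before the deadline.
(2) permitted from 1995-11-13 + 7 days = 1995-11-20 onward; 1995-11-21 is on or after that date.
(3) due by 1995-11-21 + 68 days = 1996-01-28; completed 1995-11-22, before the deadline.
(4) due by 1995-11-22 + 23 days = 1995-12-15; done 1995-12-12 — timely.
(5) the permitted window runs from 1995-12-12 + 25 = 1996-01-06 to 1995-12-12 + 62 = 1996-02-12; done 1996-02-11, which is between those dates.
(6) permitted from 1996-03-08 + 36 days = 1996-04-13 onward; done 1996-04-10 — 3 days too early.

Step 6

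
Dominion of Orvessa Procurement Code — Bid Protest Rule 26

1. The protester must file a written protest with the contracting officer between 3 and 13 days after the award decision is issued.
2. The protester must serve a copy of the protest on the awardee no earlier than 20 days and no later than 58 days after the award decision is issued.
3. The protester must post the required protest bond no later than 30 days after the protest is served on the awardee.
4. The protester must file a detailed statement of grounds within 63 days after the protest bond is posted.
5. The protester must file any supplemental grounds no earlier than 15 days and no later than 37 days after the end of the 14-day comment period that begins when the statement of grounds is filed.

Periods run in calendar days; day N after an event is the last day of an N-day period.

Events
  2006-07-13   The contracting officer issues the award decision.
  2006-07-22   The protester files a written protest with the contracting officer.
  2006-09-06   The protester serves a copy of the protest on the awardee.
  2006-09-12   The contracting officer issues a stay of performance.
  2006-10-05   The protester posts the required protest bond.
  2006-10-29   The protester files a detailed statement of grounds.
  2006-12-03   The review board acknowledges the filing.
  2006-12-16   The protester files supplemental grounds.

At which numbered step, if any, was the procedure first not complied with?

None — every step was satisfied

Step 1 — 3 and 13 days from 2006-07-13 (when the award decision is issued) are 2006-07-16 and 2006-07-26 respectively; done 2006-07-22, which is between those dates.
Step 2 — 20 and 58 days from 2006-07-13 (when the award decision is issued) are 2006-08-02 and 2006-09-09 respectively; 2006-09-06 falls inside that range.
Step 3 — counting 30 days from 2006-09-06 (when the protest is served on the awardee) gives a deadline of 2006-10-06; done 2006-10-05 — timely.
Step 4 — counting 63 days from 2006-10-05 (when the protest bond is posted) gives a deadline of 2006-12-07; 2006-10-29 is within that limit.
Step 5 — 15 and 37 days from 2006-11-12 (end of the 14-day comment period, which began when the statement of grounds is filed on 2006-10-29) are 2006-11-27 and 2006-12-19 respectively; done 2006-12-16 — within the window.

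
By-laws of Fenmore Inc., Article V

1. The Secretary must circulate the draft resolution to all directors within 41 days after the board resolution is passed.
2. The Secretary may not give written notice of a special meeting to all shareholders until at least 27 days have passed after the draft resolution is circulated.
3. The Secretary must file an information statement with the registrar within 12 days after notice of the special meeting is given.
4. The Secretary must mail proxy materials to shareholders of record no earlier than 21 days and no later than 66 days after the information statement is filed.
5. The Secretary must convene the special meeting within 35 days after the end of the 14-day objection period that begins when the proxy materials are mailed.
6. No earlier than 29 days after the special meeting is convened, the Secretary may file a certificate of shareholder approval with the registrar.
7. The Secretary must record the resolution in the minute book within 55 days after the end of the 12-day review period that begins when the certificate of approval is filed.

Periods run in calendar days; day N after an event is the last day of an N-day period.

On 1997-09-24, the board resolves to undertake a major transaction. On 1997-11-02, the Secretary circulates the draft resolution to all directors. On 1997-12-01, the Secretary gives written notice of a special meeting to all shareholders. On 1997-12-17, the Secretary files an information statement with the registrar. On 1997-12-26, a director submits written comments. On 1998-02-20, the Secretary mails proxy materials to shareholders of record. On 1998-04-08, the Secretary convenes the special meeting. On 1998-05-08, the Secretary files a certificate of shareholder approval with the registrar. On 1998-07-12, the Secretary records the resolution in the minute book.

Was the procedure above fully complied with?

No

(1) due by 1997-09-24 + 41 days = 1997-11-04; completed 1997-11-02, before the deadline.
(2) permitted from 1997-11-02 + 27 days = 1997-11-29 onward; 1997-12-01 is on or after that date.
(3) due by 1997-12-01 + 12 days = 1997-12-13; 1997-12-17 misses that deadline by 4 days.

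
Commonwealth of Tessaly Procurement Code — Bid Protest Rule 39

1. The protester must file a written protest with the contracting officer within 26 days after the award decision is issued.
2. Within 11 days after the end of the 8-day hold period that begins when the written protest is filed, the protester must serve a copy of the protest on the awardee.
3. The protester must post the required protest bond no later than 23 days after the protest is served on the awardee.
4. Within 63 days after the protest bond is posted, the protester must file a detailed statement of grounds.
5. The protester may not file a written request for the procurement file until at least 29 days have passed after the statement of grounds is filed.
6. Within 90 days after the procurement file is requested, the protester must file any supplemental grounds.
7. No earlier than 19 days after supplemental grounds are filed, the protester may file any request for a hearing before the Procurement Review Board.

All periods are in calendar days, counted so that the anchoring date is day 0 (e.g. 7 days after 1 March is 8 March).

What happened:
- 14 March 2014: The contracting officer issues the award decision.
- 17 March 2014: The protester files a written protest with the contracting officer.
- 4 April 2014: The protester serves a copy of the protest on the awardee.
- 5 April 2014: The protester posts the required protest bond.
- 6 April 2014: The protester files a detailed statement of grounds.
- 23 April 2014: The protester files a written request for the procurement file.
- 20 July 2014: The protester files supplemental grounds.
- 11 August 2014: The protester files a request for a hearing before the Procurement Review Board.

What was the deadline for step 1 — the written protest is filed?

Step 1 runs from 14 March 2014, when the award decision is issued. 26 days after 14 March 2014 is 9 April 2014.

9 April 2014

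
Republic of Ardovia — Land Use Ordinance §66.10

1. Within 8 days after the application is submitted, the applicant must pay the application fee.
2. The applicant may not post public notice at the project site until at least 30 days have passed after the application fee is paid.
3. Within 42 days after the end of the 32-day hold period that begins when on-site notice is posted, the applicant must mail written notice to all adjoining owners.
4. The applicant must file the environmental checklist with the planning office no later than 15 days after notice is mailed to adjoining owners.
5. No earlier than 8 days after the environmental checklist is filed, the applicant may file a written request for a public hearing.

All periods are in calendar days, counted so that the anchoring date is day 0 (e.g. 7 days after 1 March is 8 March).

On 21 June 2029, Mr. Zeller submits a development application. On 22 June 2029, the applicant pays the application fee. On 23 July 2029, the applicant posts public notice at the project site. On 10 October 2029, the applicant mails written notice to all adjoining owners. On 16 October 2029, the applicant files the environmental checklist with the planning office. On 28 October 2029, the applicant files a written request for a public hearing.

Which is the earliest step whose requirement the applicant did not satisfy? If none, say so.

Step 3

Step 1 — counting 8 days from 21 June 2029 (when the application is submitted) gives a deadline of 29 June 2029; 22 June 2029 is within that limit.
Step 2 — must wait 30 days from 22 June 2029 (when the application fee is paid), so not before 22 July 2029; 23 July 2029 is on or after that date.
Step 3 — counting 42 days from 24 August 2029 (end of the 32-day hold period, which began when on-site notice is posted on 23 July 2029) gives a deadline of 5 October 2029; not done until 10 October 2029, 5 days after the deadline.
That is the first point of non-compliance.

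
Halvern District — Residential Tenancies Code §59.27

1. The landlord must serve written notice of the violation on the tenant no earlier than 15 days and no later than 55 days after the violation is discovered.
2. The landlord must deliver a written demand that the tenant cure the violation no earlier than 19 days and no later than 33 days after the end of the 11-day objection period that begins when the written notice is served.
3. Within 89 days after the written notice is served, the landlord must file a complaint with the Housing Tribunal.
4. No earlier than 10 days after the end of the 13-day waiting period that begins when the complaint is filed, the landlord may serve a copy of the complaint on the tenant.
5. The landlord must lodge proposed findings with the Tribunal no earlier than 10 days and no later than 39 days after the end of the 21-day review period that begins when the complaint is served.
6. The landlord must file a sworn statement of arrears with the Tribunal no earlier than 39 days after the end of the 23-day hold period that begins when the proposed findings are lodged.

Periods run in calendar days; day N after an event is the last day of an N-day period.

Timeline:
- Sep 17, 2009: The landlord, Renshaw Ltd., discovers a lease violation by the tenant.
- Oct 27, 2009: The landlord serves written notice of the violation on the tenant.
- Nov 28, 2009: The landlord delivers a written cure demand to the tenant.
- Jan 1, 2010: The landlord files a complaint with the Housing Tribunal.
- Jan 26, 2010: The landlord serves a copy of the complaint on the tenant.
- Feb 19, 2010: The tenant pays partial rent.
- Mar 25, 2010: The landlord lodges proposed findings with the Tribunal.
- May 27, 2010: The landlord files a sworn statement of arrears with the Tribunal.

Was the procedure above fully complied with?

Yes

Step 1: the window is 15–55 days after Sep 17, 2009 (when the violation is discovered), so Oct 2, 2009 through Nov 11, 2009; done Oct 27, 2009 — within the window.
Step 2: the window is 19–33 days after Nov 7, 2009 (end of the 11-day objection period, which began when the written notice is served on Oct 27, 2009), so Nov 26, 2009 through Dec 10, 2009; done Nov 28, 2009 — within the window.
Step 3: 89 days after Oct 27, 2009 (when the written notice is served) is Jan 24, 2010; completed Jan 1, 2010, before the deadline.
Step 4: the earliest permitted date is 10 days after Jan 14, 2010 (end of the 13-day waiting period, which began when the complaint is filed on Jan 1, 2010), i.e. Jan 24, 2010; done Jan 26, 2010, after the minimum wait.
Step 5: the window is 10–39 days after Feb 16, 2010 (end of the 21-day review period, which began when the complaint is served on Jan 26, 2010), so Feb 26, 2010 through Mar 27, 2010; done Mar 25, 2010 — within the window.
Step 6: the earliest permitted date is 39 days after Apr 17, 2010 (end of the 23-day hold period, which began when the proposed findings are lodged on Mar 25, 2010), i.e. May 26, 2010; done May 27, 2010 — permitted.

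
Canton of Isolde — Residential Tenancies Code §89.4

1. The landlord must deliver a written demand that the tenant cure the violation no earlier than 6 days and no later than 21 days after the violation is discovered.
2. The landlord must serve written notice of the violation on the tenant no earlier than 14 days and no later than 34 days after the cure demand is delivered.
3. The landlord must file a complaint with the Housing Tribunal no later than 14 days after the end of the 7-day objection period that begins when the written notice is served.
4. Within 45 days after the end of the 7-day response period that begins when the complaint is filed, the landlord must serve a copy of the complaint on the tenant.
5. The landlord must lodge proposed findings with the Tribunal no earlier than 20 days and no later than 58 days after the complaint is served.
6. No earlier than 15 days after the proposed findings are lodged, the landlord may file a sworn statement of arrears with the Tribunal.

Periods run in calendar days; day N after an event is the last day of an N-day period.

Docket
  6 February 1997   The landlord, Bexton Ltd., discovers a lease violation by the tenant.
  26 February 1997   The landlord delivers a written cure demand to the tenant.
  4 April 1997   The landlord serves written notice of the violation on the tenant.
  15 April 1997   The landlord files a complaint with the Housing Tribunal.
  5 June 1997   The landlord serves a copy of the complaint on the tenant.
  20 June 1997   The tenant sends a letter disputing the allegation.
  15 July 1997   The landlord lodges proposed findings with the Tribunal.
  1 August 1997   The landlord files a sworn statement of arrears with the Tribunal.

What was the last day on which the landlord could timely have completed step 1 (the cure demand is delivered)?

27 February 1997

Step 1 runs from 6 February 1997, when the violation is discovered. The window is 6–21 days after 6 February 1997; it closes on 27 February 1997.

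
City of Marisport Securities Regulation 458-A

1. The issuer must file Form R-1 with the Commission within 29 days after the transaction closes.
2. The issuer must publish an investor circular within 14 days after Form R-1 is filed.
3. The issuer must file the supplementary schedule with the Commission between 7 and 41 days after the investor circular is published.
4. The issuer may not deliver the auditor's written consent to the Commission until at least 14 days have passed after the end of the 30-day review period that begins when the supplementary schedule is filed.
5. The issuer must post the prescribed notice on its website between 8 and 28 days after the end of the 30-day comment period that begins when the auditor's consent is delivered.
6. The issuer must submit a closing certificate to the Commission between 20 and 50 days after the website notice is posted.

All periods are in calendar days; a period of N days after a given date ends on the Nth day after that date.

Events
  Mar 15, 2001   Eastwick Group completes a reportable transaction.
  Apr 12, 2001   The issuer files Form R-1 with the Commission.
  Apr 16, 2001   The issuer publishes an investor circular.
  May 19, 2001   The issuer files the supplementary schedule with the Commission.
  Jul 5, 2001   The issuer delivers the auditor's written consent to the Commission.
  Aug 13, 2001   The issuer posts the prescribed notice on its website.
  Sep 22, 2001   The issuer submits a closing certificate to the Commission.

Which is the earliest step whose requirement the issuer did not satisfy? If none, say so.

None — every step was satisfied

(1) due by Mar 15, 2001 + 29 days = Apr 13, 2001; done Apr 12, 2001 — timely.
(2) due by Apr 12, 2001 + 14 days = Apr 26, 2001; completed Apr 16, 2001, before the deadline.
(3) the permitted window runs from Apr 16, 2001 + 7 = Apr 23, 2001 to Apr 16, 2001 + 41 = May 27, 2001; done May 19, 2001 — within the window.
(4) permitted from Jun 18, 2001 + 14 days = Jul 2, 2001 onward; done Jul 5, 2001, after the minimum wait.
(5) the permitted window runs from Aug 4, 2001 + 8 = Aug 12, 2001 to Aug 4, 2001 + 28 = Sep 1, 2001; done Aug 13, 2001, which is between those dates.
(6) the permitted window runs from Aug 13, 2001 + 20 = Sep 2, 2001 to Aug 13, 2001 + 50 = Oct 2, 2001; done Sep 22, 2001 — within the window.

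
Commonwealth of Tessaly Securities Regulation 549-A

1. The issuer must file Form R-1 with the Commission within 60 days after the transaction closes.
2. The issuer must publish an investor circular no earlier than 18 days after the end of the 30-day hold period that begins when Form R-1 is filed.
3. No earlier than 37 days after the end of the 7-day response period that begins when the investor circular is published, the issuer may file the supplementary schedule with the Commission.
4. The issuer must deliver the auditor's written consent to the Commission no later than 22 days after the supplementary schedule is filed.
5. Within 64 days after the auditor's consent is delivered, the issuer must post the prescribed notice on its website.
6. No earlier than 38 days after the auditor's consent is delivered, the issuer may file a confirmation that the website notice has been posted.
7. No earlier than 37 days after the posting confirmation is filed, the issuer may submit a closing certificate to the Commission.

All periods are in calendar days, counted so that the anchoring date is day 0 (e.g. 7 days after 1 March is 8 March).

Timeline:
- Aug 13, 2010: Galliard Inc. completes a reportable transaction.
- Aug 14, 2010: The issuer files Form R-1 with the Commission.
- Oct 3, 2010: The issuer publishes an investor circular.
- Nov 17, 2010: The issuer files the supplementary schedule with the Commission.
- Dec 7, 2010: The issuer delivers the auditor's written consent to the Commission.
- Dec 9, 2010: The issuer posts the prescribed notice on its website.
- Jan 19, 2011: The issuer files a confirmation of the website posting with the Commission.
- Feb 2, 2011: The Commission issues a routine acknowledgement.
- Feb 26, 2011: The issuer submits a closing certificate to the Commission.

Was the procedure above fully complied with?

(1) due by Aug 13, 2010 + 60 days = Oct 12, 2010; Aug 14, 2010 is within that limit.
(2) permitted from Sep 13, 2010 + 18 days = Oct 1, 2010 onward; done Oct 3, 2010 — permitted.
(3) permitted from Oct 10, 2010 + 37 days = Nov 16, 2010 onward; Nov 17, 2010 is on or after that date.
(4) due by Nov 17, 2010 + 22 days = Dec 9, 2010; completed Dec 7, 2010, before the deadline.
(5) due by Dec 7, 2010 + 64 days = Feb 9, 2011; completed Dec 9, 2010, before the deadline.
(6) permitted from Dec 7, 2010 + 38 days = Jan 14, 2011 onward; Jan 19, 2011 is on or after that date.
(7) permitted from Jan 19, 2011 + 37 days = Feb 25, 2011 onward; done Feb 26, 2011 — permitted.

Yes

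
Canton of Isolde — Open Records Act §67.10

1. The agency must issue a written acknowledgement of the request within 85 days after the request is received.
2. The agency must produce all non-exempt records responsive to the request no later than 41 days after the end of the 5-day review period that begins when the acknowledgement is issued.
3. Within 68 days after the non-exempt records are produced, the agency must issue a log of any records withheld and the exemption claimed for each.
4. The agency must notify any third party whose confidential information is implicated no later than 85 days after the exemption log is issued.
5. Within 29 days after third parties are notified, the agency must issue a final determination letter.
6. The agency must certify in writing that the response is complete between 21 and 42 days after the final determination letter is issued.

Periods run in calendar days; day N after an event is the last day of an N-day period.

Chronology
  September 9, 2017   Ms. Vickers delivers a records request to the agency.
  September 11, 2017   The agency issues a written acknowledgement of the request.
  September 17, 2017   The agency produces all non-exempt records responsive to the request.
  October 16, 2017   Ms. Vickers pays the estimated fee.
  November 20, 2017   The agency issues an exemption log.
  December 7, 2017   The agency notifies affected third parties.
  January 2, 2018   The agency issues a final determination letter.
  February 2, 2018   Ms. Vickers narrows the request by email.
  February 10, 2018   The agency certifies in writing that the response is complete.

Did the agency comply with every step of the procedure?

Yes

Step 1 — counting 85 days from September 9, 2017 (when the request is received) gives a deadline of December 3, 2017; completed September 11, 2017, before the deadline.
Step 2 — counting 41 days from September 16, 2017 (end of the 5-day review period, which began when the acknowledgement is issued on September 11, 2017) gives a deadline of October 27, 2017; completed September 17, 2017, before the deadline.
Step 3 — counting 68 days from September 17, 2017 (when the non-exempt records are produced) gives a deadline of November 24, 2017; completed November 20, 2017, before the deadline.
Step 4 — counting 85 days from November 20, 2017 (when the exemption log is issued) gives a deadline of February 13, 2018; completed December 7, 2017, before the deadline.
Step 5 — counting 29 days from December 7, 2017 (when third parties are notified) gives a deadline of January 5, 2018; completed January 2, 2018, before the deadline.
Step 6 — 21 and 42 days from January 2, 2018 (when the final determination letter is issued) are January 23, 2018 and February 13, 2018 respectively; done February 10, 2018, which is between those dates.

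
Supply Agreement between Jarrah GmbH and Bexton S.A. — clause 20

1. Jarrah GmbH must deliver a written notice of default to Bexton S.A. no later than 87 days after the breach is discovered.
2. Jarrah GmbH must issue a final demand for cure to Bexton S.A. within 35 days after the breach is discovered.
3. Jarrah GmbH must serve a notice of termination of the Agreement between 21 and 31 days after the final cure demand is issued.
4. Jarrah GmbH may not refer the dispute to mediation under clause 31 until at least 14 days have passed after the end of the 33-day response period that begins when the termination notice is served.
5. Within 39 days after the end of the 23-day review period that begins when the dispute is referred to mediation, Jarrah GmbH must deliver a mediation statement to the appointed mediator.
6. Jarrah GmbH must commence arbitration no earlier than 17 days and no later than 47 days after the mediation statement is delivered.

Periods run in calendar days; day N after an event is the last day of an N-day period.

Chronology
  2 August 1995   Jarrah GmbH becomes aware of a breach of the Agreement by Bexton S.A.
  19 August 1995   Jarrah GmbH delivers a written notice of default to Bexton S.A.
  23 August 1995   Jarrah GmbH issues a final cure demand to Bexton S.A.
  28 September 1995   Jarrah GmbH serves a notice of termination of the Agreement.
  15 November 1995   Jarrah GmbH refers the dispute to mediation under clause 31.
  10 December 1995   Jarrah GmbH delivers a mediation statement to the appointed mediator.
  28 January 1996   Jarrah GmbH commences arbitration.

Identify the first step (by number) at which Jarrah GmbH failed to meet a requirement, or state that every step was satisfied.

Step 3

Step 1 — counting 87 days from 2 August 1995 (when the breach is discovered) gives a deadline of 28 October 1995; 19 August 1995 is within that limit.
Step 2 — counting 35 days from 2 August 1995 (when the breach is discovered) gives a deadline of 6 September 1995; 23 August 1995 is within that limit.
Step 3 — 21 and 31 days from 23 August 1995 (when the final cure demand is issued) are 13 September 1995 and 23 September 1995 respectively; 28 September 1995 is 5 days past the end of the window.
The procedure was therefore not followed at step 3.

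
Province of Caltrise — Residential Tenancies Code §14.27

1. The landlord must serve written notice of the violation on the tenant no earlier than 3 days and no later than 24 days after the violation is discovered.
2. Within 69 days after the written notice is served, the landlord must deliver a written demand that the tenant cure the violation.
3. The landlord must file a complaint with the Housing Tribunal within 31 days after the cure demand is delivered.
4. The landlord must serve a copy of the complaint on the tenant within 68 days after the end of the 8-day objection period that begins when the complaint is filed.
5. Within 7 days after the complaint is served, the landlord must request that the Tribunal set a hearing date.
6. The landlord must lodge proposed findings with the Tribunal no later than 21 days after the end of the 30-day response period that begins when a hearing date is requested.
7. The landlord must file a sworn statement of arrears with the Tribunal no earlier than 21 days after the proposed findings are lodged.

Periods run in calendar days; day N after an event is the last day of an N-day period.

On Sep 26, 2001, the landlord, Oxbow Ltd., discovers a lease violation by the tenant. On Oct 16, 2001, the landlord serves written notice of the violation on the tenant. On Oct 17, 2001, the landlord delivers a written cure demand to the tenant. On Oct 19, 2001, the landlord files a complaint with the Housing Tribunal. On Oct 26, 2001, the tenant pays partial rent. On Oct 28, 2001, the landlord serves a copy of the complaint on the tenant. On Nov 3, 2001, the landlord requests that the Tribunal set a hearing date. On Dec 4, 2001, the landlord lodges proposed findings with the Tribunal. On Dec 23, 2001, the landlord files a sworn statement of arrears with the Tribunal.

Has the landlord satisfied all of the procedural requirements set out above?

No

Step 1 — 3 and 24 days from Sep 26, 2001 (when the violation is discovered) are Sep 29, 2001 and Oct 20, 2001 respectively; Oct 16, 2001 falls inside that range.
Step 2 — counting 69 days from Oct 16, 2001 (when the written notice is served) gives a deadline of Dec 24, 2001; done Oct 17, 2001 — timely.
Step 3 — counting 31 days from Oct 17, 2001 (when the cure demand is delivered) gives a deadline of Nov 17, 2001; Oct 19, 2001 is within that limit.
Step 4 — counting 68 days from Oct 27, 2001 (end of the 8-day objection period, which began when the complaint is filed on Oct 19, 2001) gives a deadline of Jan 3, 2002; Oct 28, 2001 is within that limit.
Step 5 — counting 7 days from Oct 28, 2001 (when the complaint is served) gives a deadline of Nov 4, 2001; completed Nov 3, 2001, before the deadline.
Step 6 — counting 21 days from Dec 3, 2001 (end of the 30-day response period, which began when a hearing date is requested on Nov 3, 2001) gives a deadline of Dec 24, 2001; done Dec 4, 2001 — timely.
Step 7 — must wait 21 days from Dec 4, 2001 (when the proposed findings are lodged), so not before Dec 25, 2001; done Dec 23, 2001 — 2 days too early.
The procedure was therefore not followed at step 7.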